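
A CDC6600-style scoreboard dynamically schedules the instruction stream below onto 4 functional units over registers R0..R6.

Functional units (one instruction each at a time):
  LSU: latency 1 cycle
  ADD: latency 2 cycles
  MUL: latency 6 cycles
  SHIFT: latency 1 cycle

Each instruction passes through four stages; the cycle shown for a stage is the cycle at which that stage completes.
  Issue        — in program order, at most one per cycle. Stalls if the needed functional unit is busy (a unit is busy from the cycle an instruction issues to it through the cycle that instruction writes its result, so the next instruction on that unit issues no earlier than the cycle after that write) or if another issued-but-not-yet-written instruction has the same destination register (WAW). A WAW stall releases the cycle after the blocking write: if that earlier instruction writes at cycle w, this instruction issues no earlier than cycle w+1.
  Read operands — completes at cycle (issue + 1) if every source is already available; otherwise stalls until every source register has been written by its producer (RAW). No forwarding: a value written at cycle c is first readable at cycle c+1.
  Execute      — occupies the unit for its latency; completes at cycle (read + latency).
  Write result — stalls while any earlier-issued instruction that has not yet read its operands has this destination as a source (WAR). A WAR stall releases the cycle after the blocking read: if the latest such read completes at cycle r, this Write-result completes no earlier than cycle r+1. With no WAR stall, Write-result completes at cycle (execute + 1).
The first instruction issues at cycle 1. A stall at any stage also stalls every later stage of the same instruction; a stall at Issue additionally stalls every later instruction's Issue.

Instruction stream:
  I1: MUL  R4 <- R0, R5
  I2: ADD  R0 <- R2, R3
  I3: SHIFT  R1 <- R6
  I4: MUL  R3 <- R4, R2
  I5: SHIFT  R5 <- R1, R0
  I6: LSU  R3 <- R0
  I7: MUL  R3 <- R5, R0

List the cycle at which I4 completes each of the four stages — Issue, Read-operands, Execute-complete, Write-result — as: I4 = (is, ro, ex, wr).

I4 = (10, 11, 17, 18)

t=1  issue I1 (MUL)
t=2  I1 read-ops; issue I2 (ADD)
t=3  I2 read-ops; issue I3 (SHIFT)
t=4  I3 read-ops
t=5  I2 finished on ADD; I3 finished on SHIFT
t=6  I2→R0; I3→R1
t=8  I1 finished on MUL
t=9  I1→R4
t=10  issue I4 (MUL)
t=11  I4 read-ops; issue I5 (SHIFT)
t=12  I5 read-ops
t=13  I5 finished on SHIFT
t=14  I5→R5
t=17  I4 finished on MUL
t=18  I4→R3
t=19  issue I6 (LSU)
t=20  I6 read-ops
t=21  I6 finished on LSU
t=22  I6→R3
t=23  issue I7 (MUL)
t=24  I7 read-ops
t=30  I7 finished on MUL
t=31  I7→R3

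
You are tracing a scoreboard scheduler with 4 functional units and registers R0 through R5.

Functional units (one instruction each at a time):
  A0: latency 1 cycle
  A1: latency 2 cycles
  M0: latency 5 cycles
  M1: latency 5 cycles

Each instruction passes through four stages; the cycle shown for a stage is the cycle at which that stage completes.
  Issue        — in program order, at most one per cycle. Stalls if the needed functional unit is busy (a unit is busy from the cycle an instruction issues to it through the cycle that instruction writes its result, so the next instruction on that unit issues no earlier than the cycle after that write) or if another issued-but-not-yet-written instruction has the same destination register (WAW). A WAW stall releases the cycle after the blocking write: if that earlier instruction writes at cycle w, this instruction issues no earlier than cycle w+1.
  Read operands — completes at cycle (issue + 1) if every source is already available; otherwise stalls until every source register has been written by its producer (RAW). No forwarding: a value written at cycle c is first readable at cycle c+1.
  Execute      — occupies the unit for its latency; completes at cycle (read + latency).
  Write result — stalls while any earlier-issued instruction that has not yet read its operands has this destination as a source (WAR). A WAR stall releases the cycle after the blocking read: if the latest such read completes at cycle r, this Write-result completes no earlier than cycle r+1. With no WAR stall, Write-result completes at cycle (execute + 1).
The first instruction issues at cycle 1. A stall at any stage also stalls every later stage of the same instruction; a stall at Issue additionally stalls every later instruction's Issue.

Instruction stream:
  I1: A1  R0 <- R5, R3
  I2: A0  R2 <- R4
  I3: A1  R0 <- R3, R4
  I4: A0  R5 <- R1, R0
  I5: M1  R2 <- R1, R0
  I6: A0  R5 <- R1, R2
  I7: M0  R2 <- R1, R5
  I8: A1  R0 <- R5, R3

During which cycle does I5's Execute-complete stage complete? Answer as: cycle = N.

t=1  I1→A1
t=2  I1 RO · I2→A0
t=3  I2 RO
t=4  I1 EX · I2 EX
t=5  I1 WR R0 · I2 WR R2
t=6  I3→A1
t=7  I3 RO · I4→A0
t=8  I5→M1
t=9  I3 EX
t=10  I3 WR R0
t=11  I4 RO · I5 RO
t=12  I4 EX
t=13  I4 WR R5
t=14  I6→A0
t=16  I5 EX
t=17  I5 WR R2
t=18  I6 RO · I7→M0
t=19  I6 EX · I8→A1
t=20  I6 WR R5
t=21  I7 RO · I8 RO
t=23  I8 EX
t=24  I8 WR R0
t=26  I7 EX
t=27  I7 WR R2

cycle = 16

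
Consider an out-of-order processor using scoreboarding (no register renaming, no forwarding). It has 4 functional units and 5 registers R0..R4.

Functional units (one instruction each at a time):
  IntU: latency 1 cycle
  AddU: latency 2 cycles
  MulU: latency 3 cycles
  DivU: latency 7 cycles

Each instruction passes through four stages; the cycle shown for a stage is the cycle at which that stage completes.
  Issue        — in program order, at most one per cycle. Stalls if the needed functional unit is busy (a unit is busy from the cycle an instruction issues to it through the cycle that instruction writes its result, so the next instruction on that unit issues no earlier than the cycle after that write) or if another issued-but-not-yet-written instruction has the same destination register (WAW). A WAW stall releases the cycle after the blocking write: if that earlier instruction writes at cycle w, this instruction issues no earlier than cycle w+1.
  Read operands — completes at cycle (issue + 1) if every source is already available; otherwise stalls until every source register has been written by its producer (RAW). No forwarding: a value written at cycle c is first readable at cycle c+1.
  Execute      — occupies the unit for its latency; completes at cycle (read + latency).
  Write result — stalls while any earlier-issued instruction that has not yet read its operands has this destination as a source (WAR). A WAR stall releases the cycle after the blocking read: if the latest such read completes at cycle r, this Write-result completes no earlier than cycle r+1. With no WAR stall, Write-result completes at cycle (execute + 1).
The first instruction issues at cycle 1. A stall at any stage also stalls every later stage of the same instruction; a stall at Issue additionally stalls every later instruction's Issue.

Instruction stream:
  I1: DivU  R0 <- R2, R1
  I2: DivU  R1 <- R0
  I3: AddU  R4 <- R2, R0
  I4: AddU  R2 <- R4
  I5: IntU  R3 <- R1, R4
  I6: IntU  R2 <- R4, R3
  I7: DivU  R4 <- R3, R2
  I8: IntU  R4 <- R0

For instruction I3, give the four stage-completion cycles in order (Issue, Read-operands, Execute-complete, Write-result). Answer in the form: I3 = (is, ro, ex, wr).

I1  is:1  ro:2  ex:9  wr:10
I2  is:11  ro:12  ex:19  wr:20  — struct: DivU busy until I1 writes@10
I3  is:12  ro:13  ex:15  wr:16
I4  is:17  ro:18  ex:20  wr:21  — struct: AddU busy until I3 writes@16
I5  is:18  ro:21  ex:22  wr:23  — RAW R1: wait I2 write@20
I6  is:24  ro:25  ex:26  wr:27  — struct: IntU busy until I5 writes@23
I7  is:25  ro:28  ex:35  wr:36  — RAW R2: wait I6 write@27
I8  is:37  ro:38  ex:39  wr:40  — WAW R4: wait I7 write@36

I3 = (12, 13, 15, 16)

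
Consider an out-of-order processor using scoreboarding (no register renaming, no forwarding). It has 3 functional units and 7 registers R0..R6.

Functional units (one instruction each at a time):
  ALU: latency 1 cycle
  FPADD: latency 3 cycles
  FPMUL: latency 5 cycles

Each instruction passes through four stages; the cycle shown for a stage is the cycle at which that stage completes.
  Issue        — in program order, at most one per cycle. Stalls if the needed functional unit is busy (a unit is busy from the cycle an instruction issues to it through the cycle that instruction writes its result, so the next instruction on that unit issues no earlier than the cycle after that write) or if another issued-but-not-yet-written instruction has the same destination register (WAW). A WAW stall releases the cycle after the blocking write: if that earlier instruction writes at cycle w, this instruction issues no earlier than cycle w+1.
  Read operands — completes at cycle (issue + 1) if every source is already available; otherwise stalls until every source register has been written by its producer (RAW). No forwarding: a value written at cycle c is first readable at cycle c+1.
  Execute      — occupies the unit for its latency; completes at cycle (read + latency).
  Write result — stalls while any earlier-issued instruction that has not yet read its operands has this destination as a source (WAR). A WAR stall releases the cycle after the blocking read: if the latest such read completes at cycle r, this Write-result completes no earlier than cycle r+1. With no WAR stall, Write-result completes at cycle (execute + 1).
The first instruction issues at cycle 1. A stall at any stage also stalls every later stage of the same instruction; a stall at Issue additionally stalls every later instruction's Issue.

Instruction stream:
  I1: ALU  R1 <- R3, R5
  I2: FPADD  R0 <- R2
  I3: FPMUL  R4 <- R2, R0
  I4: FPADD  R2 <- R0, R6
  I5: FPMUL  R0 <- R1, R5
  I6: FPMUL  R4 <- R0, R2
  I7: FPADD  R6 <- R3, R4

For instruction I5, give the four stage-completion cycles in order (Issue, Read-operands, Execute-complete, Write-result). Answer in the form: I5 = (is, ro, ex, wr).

I5 = (15, 16, 21, 22)

  I1 | 1 | 2 | 3 | 4
  I2 | 2 | 3 | 6 | 7
  I3 | 3 | 8 | 13 | 14   RAW R0: wait I2 write@7
  I4 | 8 | 9 | 12 | 13   struct: FPADD busy until I2 writes@7
  I5 | 15 | 16 | 21 | 22   struct: FPMUL busy until I3 writes@14
  I6 | 23 | 24 | 29 | 30   struct: FPMUL busy until I5 writes@22
  I7 | 24 | 31 | 34 | 35   RAW R4: wait I6 write@30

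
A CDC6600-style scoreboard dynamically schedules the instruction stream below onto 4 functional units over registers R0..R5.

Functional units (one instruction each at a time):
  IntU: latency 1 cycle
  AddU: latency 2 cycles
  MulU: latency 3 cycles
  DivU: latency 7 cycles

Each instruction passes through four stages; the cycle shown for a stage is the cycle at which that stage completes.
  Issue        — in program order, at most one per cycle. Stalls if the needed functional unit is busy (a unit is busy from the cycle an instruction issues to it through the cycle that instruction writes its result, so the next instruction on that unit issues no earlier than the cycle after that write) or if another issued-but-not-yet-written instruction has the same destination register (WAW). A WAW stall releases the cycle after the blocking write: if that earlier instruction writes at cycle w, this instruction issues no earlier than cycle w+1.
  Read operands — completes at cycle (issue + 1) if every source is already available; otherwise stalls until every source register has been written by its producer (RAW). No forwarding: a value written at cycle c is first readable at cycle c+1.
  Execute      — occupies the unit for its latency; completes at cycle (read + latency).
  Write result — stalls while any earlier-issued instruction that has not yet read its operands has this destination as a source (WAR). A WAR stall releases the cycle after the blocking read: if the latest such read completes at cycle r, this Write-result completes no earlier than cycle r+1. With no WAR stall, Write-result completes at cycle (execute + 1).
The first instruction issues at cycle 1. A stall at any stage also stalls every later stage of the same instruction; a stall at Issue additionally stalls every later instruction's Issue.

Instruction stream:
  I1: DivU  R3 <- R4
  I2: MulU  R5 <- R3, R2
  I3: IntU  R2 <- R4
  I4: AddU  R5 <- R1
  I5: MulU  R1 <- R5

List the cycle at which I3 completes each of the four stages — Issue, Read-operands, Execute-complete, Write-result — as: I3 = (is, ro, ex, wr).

[I1] 1/2/9/10
[I2] 2/11/14/15  (RAW R3: wait I1 write@10)
[I3] 3/4/5/12  (WAR R2: wait I2 read@11)
[I4] 16/17/19/20  (WAW R5: wait I2 write@15)
[I5] 17/21/24/25  (RAW R5: wait I4 write@20)

I3 = (3, 4, 5, 12)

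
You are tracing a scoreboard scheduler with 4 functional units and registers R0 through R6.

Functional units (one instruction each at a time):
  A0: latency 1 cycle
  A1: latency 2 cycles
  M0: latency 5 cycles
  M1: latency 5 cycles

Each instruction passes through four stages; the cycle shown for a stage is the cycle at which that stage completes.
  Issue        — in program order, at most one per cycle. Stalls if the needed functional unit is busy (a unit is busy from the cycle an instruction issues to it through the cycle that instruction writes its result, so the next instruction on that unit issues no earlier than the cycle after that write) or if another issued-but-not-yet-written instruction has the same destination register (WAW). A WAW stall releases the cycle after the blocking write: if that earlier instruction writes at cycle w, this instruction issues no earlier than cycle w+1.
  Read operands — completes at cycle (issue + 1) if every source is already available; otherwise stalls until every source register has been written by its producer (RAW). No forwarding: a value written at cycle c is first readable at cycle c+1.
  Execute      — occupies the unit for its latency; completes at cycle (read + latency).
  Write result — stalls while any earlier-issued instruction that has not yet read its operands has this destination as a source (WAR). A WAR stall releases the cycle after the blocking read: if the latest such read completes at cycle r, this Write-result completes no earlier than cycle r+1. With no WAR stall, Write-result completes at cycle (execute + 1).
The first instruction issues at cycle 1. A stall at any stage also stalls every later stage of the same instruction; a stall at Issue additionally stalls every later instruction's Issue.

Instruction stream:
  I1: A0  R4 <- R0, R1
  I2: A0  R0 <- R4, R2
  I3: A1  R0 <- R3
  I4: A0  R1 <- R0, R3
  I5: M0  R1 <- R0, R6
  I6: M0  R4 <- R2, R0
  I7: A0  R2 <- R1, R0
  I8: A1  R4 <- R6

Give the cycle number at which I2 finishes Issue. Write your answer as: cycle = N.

[1] I1 issues→A0
[2] I1 reads
[3] I1 exec-done
[4] I1 writes R4
[5] I2 issues→A0
[6] I2 reads
[7] I2 exec-done
[8] I2 writes R0
[9] I3 issues→A1
[10] I3 reads | I4 issues→A0
[12] I3 exec-done
[13] I3 writes R0
[14] I4 reads
[15] I4 exec-done
[16] I4 writes R1
[17] I5 issues→M0
[18] I5 reads
[23] I5 exec-done
[24] I5 writes R1
[25] I6 issues→M0
[26] I6 reads | I7 issues→A0
[27] I7 reads
[28] I7 exec-done
[29] I7 writes R2
[31] I6 exec-done
[32] I6 writes R4
[33] I8 issues→A1
[34] I8 reads
[36] I8 exec-done
[37] I8 writes R4

cycle = 5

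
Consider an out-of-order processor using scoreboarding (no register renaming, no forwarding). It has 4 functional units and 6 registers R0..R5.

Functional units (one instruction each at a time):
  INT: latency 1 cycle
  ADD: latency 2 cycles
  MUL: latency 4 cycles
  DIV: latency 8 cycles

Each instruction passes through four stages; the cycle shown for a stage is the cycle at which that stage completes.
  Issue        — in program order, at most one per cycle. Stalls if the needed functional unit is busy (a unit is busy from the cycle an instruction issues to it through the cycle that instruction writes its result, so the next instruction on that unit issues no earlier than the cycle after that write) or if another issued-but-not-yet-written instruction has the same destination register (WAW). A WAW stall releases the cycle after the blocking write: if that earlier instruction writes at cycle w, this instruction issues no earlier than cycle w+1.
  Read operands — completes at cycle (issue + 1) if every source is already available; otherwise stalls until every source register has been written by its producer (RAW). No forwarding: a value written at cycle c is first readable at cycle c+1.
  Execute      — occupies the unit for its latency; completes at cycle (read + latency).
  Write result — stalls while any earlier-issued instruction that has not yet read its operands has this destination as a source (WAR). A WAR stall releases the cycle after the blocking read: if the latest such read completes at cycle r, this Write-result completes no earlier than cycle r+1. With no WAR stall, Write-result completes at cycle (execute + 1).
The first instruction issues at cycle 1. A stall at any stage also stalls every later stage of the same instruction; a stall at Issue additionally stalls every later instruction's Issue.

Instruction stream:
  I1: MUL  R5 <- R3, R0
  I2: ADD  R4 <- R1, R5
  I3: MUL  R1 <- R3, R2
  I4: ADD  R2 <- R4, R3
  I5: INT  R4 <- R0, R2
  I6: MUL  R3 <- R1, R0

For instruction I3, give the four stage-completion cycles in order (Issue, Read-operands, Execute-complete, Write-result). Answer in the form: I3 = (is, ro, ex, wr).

I3 = (8, 9, 13, 14)

I1 -> (1, 2, 6, 7)
I2 -> (2, 8, 10, 11)  // RAW R5: wait I1 write@7
I3 -> (8, 9, 13, 14)  // struct: MUL busy until I1 writes@7
I4 -> (12, 13, 15, 16)  // struct: ADD busy until I2 writes@11
I5 -> (13, 17, 18, 19)  // RAW R2: wait I4 write@16
I6 -> (15, 16, 20, 21)  // struct: MUL busy until I3 writes@14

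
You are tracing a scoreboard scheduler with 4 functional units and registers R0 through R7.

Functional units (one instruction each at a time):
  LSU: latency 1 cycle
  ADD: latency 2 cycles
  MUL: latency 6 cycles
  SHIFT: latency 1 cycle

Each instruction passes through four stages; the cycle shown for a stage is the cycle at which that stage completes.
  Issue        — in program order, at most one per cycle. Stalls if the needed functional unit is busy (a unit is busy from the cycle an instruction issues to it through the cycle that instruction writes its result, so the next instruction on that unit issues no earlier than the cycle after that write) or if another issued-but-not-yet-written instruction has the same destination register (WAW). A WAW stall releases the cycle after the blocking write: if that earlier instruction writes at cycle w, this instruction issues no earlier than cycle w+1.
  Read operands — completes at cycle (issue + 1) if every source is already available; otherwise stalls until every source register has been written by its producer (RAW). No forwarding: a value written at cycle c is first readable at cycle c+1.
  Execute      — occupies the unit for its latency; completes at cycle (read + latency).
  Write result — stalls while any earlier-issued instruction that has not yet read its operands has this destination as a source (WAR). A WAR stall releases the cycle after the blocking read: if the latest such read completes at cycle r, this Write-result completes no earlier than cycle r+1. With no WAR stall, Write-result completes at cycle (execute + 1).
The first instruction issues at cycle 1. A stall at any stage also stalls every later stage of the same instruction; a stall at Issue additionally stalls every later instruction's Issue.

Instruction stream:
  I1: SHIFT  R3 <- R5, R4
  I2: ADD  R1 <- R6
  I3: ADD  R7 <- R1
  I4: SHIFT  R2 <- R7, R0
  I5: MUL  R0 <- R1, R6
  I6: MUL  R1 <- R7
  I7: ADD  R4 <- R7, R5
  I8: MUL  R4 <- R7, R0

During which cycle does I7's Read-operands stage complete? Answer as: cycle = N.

cycle = 20

[1] I1 issues→SHIFT
[2] I1 reads; I2 issues→ADD
[3] I1 exec-done; I2 reads
[4] I1 writes R3
[5] I2 exec-done
[6] I2 writes R1
[7] I3 issues→ADD
[8] I3 reads; I4 issues→SHIFT
[9] I5 issues→MUL
[10] I3 exec-done; I5 reads
[11] I3 writes R7
[12] I4 reads
[13] I4 exec-done
[14] I4 writes R2
[16] I5 exec-done
[17] I5 writes R0
[18] I6 issues→MUL
[19] I6 reads; I7 issues→ADD
[20] I7 reads
[22] I7 exec-done
[23] I7 writes R4
[25] I6 exec-done
[26] I6 writes R1
[27] I8 issues→MUL
[28] I8 reads
[34] I8 exec-done
[35] I8 writes R4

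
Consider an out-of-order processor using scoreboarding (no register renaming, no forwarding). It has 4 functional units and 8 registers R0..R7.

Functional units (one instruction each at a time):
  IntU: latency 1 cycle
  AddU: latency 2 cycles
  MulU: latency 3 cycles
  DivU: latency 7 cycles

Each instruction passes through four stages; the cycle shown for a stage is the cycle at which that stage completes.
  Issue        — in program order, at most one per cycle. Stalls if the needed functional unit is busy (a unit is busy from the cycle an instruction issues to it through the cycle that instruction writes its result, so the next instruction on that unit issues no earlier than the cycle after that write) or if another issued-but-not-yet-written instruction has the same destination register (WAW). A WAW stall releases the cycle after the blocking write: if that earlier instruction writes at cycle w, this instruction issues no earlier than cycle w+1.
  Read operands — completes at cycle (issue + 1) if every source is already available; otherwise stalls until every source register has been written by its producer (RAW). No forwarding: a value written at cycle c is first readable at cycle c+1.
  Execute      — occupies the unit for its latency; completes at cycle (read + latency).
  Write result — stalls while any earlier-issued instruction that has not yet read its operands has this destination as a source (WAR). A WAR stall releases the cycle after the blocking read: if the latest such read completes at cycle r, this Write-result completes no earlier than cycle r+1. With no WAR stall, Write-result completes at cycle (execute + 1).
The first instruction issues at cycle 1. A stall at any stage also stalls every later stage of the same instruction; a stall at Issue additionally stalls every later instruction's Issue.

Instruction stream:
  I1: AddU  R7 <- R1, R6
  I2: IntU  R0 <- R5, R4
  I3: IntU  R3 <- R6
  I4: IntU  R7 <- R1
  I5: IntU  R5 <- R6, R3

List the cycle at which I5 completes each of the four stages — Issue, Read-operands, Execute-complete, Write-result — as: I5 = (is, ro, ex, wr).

I5 = (14, 15, 16, 17)

I1: IS=1 RO=2 EX=4 WR=5
I2: IS=2 RO=3 EX=4 WR=5
I3: IS=6 RO=7 EX=8 WR=9  [struct: IntU busy until I2 writes@5]
I4: IS=10 RO=11 EX=12 WR=13  [struct: IntU busy until I3 writes@9]
I5: IS=14 RO=15 EX=16 WR=17  [struct: IntU busy until I4 writes@13]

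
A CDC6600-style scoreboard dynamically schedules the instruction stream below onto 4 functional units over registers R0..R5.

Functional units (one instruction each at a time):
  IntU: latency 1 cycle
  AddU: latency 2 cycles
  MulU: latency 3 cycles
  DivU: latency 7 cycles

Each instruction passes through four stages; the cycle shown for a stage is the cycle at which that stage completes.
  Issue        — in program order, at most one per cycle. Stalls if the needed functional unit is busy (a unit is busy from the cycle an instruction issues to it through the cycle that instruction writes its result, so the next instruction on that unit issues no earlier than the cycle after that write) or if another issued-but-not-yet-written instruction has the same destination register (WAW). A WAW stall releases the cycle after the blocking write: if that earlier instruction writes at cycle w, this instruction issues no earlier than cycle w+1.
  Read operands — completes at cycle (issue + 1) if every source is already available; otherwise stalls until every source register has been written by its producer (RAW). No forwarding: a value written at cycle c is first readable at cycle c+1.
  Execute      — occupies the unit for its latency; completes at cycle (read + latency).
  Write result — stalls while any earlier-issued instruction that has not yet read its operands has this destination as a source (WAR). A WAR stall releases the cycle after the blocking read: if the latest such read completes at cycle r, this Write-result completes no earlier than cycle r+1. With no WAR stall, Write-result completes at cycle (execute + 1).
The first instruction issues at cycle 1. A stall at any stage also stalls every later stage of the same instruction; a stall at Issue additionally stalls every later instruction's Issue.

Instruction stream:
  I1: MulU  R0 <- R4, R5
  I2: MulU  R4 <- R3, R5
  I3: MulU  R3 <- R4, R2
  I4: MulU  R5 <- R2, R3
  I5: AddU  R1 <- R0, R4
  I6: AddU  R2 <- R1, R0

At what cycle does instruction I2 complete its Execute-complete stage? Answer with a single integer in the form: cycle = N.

cycle = 11

[1] I1 issues→MulU
[2] I1 reads
[5] I1 exec-done
[6] I1 writes R0
[7] I2 issues→MulU
[8] I2 reads
[11] I2 exec-done
[12] I2 writes R4
[13] I3 issues→MulU
[14] I3 reads
[17] I3 exec-done
[18] I3 writes R3
[19] I4 issues→MulU
[20] I4 reads; I5 issues→AddU
[21] I5 reads
[23] I4 exec-done; I5 exec-done
[24] I4 writes R5; I5 writes R1
[25] I6 issues→AddU
[26] I6 reads
[28] I6 exec-done
[29] I6 writes R2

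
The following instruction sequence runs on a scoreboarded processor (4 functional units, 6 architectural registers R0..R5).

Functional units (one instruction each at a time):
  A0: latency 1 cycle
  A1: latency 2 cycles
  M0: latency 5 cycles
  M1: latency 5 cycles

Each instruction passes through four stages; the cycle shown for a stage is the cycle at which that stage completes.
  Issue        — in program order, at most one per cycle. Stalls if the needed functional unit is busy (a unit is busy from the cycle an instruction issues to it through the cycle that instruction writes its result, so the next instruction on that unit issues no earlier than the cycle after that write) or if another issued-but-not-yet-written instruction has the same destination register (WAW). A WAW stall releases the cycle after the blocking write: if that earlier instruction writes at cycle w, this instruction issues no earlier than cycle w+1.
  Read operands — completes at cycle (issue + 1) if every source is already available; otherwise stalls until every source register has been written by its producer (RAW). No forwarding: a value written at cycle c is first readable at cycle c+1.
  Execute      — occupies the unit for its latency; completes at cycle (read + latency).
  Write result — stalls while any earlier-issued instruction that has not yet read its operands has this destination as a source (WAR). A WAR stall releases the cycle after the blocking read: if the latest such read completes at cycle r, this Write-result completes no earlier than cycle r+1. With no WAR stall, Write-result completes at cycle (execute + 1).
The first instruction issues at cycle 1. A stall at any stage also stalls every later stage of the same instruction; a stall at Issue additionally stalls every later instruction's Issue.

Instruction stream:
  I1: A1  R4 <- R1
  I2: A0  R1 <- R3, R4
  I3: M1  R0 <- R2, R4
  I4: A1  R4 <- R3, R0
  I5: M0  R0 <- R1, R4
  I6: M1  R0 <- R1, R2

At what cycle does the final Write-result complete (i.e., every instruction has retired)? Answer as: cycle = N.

c1: I1 dispatched to A1
c2: I1 operands ready | I2 dispatched to A0
c3: I3 dispatched to M1
c4: I1 complete
c5: R4←I1
c6: I2 operands ready | I3 operands ready | I4 dispatched to A1
c7: I2 complete
c8: R1←I2
c11: I3 complete
c12: R0←I3
c13: I4 operands ready | I5 dispatched to M0
c15: I4 complete
c16: R4←I4
c17: I5 operands ready
c22: I5 complete
c23: R0←I5
c24: I6 dispatched to M1
c25: I6 operands ready
c30: I6 complete
c31: R0←I6

cycle = 31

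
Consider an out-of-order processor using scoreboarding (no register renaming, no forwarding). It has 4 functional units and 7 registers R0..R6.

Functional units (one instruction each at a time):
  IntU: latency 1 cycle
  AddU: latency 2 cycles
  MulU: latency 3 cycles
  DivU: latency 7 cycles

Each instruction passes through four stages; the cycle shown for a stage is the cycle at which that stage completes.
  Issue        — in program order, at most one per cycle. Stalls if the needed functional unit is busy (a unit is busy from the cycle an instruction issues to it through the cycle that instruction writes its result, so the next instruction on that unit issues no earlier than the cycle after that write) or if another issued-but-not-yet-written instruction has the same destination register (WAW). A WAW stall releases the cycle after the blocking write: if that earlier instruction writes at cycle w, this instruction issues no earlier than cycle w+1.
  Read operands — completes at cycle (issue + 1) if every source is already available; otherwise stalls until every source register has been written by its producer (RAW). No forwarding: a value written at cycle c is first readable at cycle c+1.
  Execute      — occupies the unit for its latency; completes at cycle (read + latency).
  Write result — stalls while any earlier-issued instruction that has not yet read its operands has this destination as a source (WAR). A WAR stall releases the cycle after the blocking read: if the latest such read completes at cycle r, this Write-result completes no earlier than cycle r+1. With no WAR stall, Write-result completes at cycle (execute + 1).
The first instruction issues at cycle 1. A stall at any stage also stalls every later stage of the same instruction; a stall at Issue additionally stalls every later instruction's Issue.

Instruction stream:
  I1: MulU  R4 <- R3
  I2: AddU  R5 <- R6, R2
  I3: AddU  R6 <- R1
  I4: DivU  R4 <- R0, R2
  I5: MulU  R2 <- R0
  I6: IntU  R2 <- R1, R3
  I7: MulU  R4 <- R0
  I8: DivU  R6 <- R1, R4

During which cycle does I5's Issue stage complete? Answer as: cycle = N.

cycle 1: I1 issues→MulU
cycle 2: I1 reads | I2 issues→AddU
cycle 3: I2 reads
cycle 5: I1 exec-done | I2 exec-done
cycle 6: I1 writes R4 | I2 writes R5
cycle 7: I3 issues→AddU
cycle 8: I3 reads | I4 issues→DivU
cycle 9: I4 reads | I5 issues→MulU
cycle 10: I3 exec-done | I5 reads
cycle 11: I3 writes R6
cycle 13: I5 exec-done
cycle 14: I5 writes R2
cycle 15: I6 issues→IntU
cycle 16: I4 exec-done | I6 reads
cycle 17: I4 writes R4 | I6 exec-done
cycle 18: I6 writes R2 | I7 issues→MulU
cycle 19: I7 reads | I8 issues→DivU
cycle 22: I7 exec-done
cycle 23: I7 writes R4
cycle 24: I8 reads
cycle 31: I8 exec-done
cycle 32: I8 writes R6

cycle = 9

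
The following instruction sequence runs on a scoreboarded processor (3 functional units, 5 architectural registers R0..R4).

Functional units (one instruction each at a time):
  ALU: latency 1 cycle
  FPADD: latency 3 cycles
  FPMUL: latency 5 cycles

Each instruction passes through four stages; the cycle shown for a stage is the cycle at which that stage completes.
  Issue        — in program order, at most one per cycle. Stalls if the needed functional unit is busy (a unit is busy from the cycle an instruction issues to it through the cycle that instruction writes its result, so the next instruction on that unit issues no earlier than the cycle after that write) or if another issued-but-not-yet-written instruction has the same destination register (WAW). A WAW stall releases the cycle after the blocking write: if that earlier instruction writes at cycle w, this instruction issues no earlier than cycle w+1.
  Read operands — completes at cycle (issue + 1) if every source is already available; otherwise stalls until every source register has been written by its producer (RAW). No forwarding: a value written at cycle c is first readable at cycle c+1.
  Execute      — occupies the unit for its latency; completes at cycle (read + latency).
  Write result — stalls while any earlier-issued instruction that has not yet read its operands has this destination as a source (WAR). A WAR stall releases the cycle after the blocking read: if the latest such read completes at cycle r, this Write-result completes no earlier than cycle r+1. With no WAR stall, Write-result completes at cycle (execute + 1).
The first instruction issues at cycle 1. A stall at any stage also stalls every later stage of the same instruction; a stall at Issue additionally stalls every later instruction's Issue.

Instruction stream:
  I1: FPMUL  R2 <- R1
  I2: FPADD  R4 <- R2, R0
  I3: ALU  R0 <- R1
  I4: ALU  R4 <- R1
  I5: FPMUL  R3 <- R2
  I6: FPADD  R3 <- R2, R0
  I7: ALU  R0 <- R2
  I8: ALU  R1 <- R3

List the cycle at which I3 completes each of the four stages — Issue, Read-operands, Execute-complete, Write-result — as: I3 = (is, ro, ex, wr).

I3 = (3, 4, 5, 10)

I1: IS=1 RO=2 EX=7 WR=8
I2: IS=2 RO=9 EX=12 WR=13  [RAW R2: wait I1 write@8]
I3: IS=3 RO=4 EX=5 WR=10  [WAR R0: wait I2 read@9]
I4: IS=14 RO=15 EX=16 WR=17  [WAW R4: wait I2 write@13]
I5: IS=15 RO=16 EX=21 WR=22
I6: IS=23 RO=24 EX=27 WR=28  [WAW R3: wait I5 write@22]
I7: IS=24 RO=25 EX=26 WR=27
I8: IS=28 RO=29 EX=30 WR=31  [struct: ALU busy until I7 writes@27]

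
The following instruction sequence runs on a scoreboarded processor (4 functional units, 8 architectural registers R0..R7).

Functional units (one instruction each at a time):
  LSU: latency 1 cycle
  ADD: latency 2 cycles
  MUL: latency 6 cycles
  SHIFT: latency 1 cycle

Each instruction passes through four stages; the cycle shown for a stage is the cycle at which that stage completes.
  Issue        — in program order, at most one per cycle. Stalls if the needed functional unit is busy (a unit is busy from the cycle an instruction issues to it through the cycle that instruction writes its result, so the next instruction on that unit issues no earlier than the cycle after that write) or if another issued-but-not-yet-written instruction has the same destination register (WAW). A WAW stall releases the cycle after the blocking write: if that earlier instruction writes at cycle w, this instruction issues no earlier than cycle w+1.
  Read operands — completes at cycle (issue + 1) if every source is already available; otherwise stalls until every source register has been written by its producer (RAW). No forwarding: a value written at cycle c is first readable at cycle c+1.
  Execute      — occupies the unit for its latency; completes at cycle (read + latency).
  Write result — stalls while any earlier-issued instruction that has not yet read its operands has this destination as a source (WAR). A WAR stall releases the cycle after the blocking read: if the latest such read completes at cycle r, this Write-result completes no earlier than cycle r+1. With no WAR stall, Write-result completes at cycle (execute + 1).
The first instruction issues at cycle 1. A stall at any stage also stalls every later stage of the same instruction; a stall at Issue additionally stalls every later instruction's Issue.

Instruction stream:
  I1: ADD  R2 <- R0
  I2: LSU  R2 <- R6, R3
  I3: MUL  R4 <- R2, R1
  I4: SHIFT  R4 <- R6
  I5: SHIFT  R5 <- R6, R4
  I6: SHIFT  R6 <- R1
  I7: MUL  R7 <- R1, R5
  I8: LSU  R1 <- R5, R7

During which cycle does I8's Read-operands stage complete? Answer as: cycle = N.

[I1] 1/2/4/5
[I2] 6/7/8/9  (WAW R2: wait I1 write@5)
[I3] 7/10/16/17  (RAW R2: wait I2 write@9)
[I4] 18/19/20/21  (WAW R4: wait I3 write@17)
[I5] 22/23/24/25  (struct: SHIFT busy until I4 writes@21)
[I6] 26/27/28/29  (struct: SHIFT busy until I5 writes@25)
[I7] 27/28/34/35
[I8] 28/36/37/38  (RAW R7: wait I7 write@35)

cycle = 36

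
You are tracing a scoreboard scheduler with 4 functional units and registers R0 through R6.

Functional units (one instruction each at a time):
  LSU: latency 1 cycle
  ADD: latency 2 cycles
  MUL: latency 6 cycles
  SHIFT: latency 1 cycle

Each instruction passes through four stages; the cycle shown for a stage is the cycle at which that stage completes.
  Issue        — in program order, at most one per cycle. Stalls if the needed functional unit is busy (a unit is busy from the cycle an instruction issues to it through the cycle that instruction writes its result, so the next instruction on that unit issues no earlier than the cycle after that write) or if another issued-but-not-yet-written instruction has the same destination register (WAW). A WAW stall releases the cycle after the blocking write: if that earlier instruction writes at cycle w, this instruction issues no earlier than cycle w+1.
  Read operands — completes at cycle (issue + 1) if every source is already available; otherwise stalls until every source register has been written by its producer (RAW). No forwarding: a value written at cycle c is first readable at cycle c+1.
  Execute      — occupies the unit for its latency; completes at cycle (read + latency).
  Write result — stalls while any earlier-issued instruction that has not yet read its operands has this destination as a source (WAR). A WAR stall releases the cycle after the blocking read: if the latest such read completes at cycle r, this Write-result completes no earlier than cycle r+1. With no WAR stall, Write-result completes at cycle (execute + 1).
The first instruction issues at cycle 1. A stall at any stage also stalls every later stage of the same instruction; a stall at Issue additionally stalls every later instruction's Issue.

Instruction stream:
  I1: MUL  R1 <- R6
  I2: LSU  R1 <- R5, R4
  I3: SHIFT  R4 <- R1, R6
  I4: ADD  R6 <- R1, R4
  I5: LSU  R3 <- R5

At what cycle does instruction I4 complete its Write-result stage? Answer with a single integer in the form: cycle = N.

cycle = 20

[1] issue I1 (MUL)
[2] I1 read-ops
[8] I1 finished on MUL
[9] I1→R1
[10] issue I2 (LSU)
[11] I2 read-ops, issue I3 (SHIFT)
[12] I2 finished on LSU, issue I4 (ADD)
[13] I2→R1
[14] I3 read-ops, issue I5 (LSU)
[15] I3 finished on SHIFT, I5 read-ops
[16] I3→R4, I5 finished on LSU
[17] I4 read-ops, I5→R3
[19] I4 finished on ADD
[20] I4→R6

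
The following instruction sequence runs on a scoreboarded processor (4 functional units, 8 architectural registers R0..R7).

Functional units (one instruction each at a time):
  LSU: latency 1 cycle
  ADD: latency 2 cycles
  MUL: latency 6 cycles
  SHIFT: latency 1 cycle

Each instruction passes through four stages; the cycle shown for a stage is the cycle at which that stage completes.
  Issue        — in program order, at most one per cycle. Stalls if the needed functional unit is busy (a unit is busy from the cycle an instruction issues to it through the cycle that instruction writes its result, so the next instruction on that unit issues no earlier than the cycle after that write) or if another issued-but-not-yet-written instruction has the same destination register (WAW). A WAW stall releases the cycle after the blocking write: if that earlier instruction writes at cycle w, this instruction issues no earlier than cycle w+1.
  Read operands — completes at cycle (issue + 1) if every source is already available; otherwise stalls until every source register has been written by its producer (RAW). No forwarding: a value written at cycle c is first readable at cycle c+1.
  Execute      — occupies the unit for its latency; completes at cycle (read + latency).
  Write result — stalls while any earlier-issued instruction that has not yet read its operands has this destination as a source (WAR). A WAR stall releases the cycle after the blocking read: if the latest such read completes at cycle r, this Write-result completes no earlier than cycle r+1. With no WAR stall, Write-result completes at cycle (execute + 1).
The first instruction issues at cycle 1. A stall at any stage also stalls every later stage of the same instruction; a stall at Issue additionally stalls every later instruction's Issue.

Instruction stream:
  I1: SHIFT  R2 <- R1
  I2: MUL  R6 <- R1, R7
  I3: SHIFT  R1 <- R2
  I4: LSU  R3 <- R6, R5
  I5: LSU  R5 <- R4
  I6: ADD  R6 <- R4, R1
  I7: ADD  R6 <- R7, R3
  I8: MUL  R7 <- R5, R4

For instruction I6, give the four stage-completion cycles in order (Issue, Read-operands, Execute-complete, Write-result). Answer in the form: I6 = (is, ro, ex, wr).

c1: I1 issues→SHIFT
c2: I1 reads; I2 issues→MUL
c3: I1 exec-done; I2 reads
c4: I1 writes R2
c5: I3 issues→SHIFT
c6: I3 reads; I4 issues→LSU
c7: I3 exec-done
c8: I3 writes R1
c9: I2 exec-done
c10: I2 writes R6
c11: I4 reads
c12: I4 exec-done
c13: I4 writes R3
c14: I5 issues→LSU
c15: I5 reads; I6 issues→ADD
c16: I5 exec-done; I6 reads
c17: I5 writes R5
c18: I6 exec-done
c19: I6 writes R6
c20: I7 issues→ADD
c21: I7 reads; I8 issues→MUL
c22: I8 reads
c23: I7 exec-done
c24: I7 writes R6
c28: I8 exec-done
c29: I8 writes R7

I6 = (15, 16, 18, 19)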